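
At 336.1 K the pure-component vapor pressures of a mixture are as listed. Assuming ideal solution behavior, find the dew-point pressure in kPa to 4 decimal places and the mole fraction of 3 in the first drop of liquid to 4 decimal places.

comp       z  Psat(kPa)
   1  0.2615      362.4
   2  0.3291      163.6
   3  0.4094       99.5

At the dew point ψ → 1, so Σzᵢ/Kᵢ = 1 with Kᵢ = Pᵢˢᵃᵗ/P ⇒ 1/P = Σzᵢ/Pᵢˢᵃᵗ.
1/P = 0.2615/362.4 + 0.3291/163.6 + 0.4094/99.5 = 0.0068478 ⇒ P = 146.0331 kPa
xᵢ = zᵢP/Pᵢˢᵃᵗ ⇒ x_3 = 0.4094·146.0331/99.5 = 0.6009

Pdew = 146.0331 kPa, x_3 = 0.6009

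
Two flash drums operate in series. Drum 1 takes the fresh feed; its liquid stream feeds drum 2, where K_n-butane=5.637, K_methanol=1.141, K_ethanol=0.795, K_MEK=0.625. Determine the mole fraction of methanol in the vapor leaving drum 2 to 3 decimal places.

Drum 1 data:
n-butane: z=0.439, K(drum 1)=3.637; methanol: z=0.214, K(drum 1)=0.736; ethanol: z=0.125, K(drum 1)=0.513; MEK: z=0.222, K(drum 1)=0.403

y_methanol (drum 2) = 0.280

Drum 1:
Newton–Raphson from ψ₁ = 0.31:
  ψ₁ = 0.310: g = 0.3411, g' = -1.102 → ψ₁ = 0.619
  ψ₁ = 0.619: g = 0.0745, g' = -0.721 → ψ₁ = 0.723
  ψ₁ = 0.723: g = 0.0015, g' = -0.700 → ψ₁ = 0.725
Converged at ψ₁ = 0.725.
Drum-1 compositions:
  n-butane: x = 0.151, y = 0.548
  methanol: x = 0.265, y = 0.195
  ethanol: x = 0.193, y = 0.099
  MEK: x = 0.391, y = 0.158
Drum-2 feed = drum-1 liquid: z₂ = (0.1508, 0.2646, 0.1932, 0.3914).
Drum 2:
Rachford–Rice: g(ψ₂) = Σ zᵢ(Kᵢ−1)/(1+ψ₂(Kᵢ−1)) = 0.
g(0) = ΣzᵢKᵢ − 1 = 0.550 and g(1) = 1 − Σzᵢ/Kᵢ = -0.128, so a root lies in (0, 1).
Newton–Raphson from ψ₂ = 0.5:
  ψ₂ = 0.500: g = 0.0208, g' = -0.392 → ψ₂ = 0.553
  ψ₂ = 0.553: g = 0.0010, g' = -0.358 → ψ₂ = 0.556
Converged at ψ₂ = 0.556.
  n-butane: x = 0.042, y = 0.238
  methanol: x = 0.245, y = 0.280
  ethanol: x = 0.218, y = 0.173
  MEK: x = 0.494, y = 0.309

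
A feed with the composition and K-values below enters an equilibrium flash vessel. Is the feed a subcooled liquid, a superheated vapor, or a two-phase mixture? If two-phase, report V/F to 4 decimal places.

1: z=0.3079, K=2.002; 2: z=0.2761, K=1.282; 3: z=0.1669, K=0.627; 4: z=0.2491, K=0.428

two-phase, V/F = 0.4934

ΣzᵢKᵢ = 1.1816; Σzᵢ/Kᵢ = 1.2174.
Both exceed 1, so a two-phase solution exists.
Material balance + equilibrium reduce to Σ zᵢ(Kᵢ−1)/(1+ψ(Kᵢ−1)) = 0.
Newton iteration, ψ⁰ = 0.5:
  ψ = 0.5000: g = -0.00231, g' = -0.3490 → ψ = 0.4934
Converged at ψ = 0.4934.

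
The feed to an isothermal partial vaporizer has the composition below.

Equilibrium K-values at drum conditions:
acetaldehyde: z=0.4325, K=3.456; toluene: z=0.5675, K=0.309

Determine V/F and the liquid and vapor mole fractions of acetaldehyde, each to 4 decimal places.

V/F = 0.3948, x_acetaldehyde = 0.2196, y_acetaldehyde = 0.7588

Material balance + equilibrium reduce to Σ zᵢ(Kᵢ−1)/(1+V/F(Kᵢ−1)) = 0.
Check two-phase: ΣzᵢKᵢ = 1.6701 > 1 and Σzᵢ/Kᵢ = 1.9617 > 1, so g(0) = 0.6701 > 0 and g(1) = -0.9617 < 0.
Iterate (Newton) starting at V/F = 0.5:
  V/F = 0.5000: g = -0.12239, g' = -1.1581 → V/F = 0.3943
  V/F = 0.3943: g = 0.00061, g' = -1.1852 → V/F = 0.3948
Converged at V/F = 0.3948.
Compositions from xᵢ = zᵢ/(1+V/F(Kᵢ−1)), yᵢ = Kᵢxᵢ:
  acetaldehyde: x = 0.2196, y = 0.7588
  toluene: x = 0.7804, y = 0.2412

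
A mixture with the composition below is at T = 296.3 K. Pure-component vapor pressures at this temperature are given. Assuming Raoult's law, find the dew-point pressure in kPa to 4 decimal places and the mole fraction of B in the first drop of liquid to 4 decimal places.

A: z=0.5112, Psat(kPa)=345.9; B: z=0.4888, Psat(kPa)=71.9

At the dew point ψ → 1, so Σzᵢ/Kᵢ = 1 with Kᵢ = Pᵢˢᵃᵗ/P ⇒ 1/P = Σzᵢ/Pᵢˢᵃᵗ.
1/P = 0.5112/345.9 + 0.4888/71.9 = 0.0082762 ⇒ P = 120.8282 kPa
xᵢ = zᵢP/Pᵢˢᵃᵗ ⇒ x_B = 0.4888·120.8282/71.9 = 0.8214

Pdew = 120.8282 kPa, x_B = 0.8214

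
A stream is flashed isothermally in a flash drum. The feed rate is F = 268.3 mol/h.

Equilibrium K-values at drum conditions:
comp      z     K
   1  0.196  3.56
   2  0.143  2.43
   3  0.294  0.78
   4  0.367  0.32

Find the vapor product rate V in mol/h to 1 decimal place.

V = 95.0 mol/h

Material balance + equilibrium reduce to Σ zᵢ(Kᵢ−1)/(1+ψ(Kᵢ−1)) = 0.
g(0) = ΣzᵢKᵢ − 1 = 0.392 and g(1) = 1 − Σzᵢ/Kᵢ = -0.638, so a root lies in (0, 1).
Newton–Raphson from ψ = 0.5:
  ψ = 0.500: g = -0.1115, g' = -0.754 → ψ = 0.352
  ψ = 0.352: g = 0.0016, g' = -0.795 → ψ = 0.354
Converged at ψ = 0.354.
Then V = ψ·F = 0.3542·268.3 = 95.0 mol/h and L = F − V = 173.3 mol/h.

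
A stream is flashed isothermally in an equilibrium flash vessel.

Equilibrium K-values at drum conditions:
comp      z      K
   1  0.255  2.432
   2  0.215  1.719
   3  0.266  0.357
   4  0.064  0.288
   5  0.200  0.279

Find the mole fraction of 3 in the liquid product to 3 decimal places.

x_3 = 0.306

Newton–Raphson from ψ = 0.32:
  ψ = 0.320: g = -0.0857, g' = -0.724 → ψ = 0.202
Converged at ψ = 0.202.
Compositions from xᵢ = zᵢ/(1+ψ(Kᵢ−1)), yᵢ = Kᵢxᵢ:
  1: x = 0.198, y = 0.481
  2: x = 0.188, y = 0.323
  3: x = 0.306, y = 0.109
  4: x = 0.075, y = 0.022
  5: x = 0.234, y = 0.065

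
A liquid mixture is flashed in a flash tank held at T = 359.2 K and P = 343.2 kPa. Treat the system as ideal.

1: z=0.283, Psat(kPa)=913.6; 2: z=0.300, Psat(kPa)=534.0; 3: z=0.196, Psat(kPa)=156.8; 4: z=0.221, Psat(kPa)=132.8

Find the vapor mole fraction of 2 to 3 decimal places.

y_2 = 0.353

Raoult's law: Kᵢ = Pᵢˢᵃᵗ/P = Pᵢˢᵃᵗ/343.2.
  K_1 = 913.6/343.2 = 2.66200, K_2 = 534.0/343.2 = 1.55594, K_3 = 156.8/343.2 = 0.45688, K_4 = 132.8/343.2 = 0.38695
Material balance + equilibrium reduce to Σ zᵢ(Kᵢ−1)/(1+ψ(Kᵢ−1)) = 0.
Feasibility: ΣzᵢKᵢ = 1.395, Σzᵢ/Kᵢ = 1.299 — both > 1, two phases present.
Newton–Raphson from ψ = 0.5:
  ψ = 0.500: g = 0.0459, g' = -0.572 → ψ = 0.580
Converged at ψ = 0.580.
Compositions from xᵢ = zᵢ/(1+ψ(Kᵢ−1)), yᵢ = Kᵢxᵢ:
  1: x = 0.144, y = 0.384
  2: x = 0.227, y = 0.353
  3: x = 0.286, y = 0.131
  4: x = 0.343, y = 0.133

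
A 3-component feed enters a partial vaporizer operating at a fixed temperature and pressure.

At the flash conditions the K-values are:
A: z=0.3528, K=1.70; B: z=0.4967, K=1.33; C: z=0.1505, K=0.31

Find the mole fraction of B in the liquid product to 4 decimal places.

x_B = 0.3823

Rachford–Rice: g(V/F) = Σ zᵢ(Kᵢ−1)/(1+V/F(Kᵢ−1)) = 0.
g(0) = ΣzᵢKᵢ − 1 = 0.3070 and g(1) = 1 − Σzᵢ/Kᵢ = -0.0665, so a root lies in (0, 1).
Iterate (Newton) starting at V/F = 0.52:
  V/F = 0.5200: g = 0.15901, g' = -0.3066 → V/F = 1.0000
  V/F = 1.0000: g = -0.06647, g' = -0.8360 → V/F = 0.9205
  V/F = 0.9205: g = -0.00870, g' = -0.6340 → V/F = 0.9068
  V/F = 0.9068: g = -0.00018, g' = -0.6081 → V/F = 0.9065
Converged at V/F = 0.9065.
Compositions from xᵢ = zᵢ/(1+V/F(Kᵢ−1)), yᵢ = Kᵢxᵢ:
  A: x = 0.2158, y = 0.3669
  B: x = 0.3823, y = 0.5085
  C: x = 0.4018, y = 0.1246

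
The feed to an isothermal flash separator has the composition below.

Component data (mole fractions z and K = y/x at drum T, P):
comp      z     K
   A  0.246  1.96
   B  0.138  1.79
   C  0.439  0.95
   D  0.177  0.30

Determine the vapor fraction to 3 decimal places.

ψ = 0.567

Let ψ = V/F and solve Σ zᵢ(Kᵢ−1)/(1+ψ(Kᵢ−1)) = 0.
Check two-phase: ΣzᵢKᵢ = 1.199 > 1 and Σzᵢ/Kᵢ = 1.255 > 1, so g(0) = 0.199 > 0 and g(1) = -0.255 < 0.
Newton–Raphson from ψ = 0.5:
  ψ = 0.500: g = 0.0246, g' = -0.354 → ψ = 0.569
  ψ = 0.569: g = -0.0007, g' = -0.377 → ψ = 0.567
Converged at ψ = 0.567.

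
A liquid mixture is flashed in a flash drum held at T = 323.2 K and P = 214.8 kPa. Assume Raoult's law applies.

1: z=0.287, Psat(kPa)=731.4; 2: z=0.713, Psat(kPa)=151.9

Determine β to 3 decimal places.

β = 0.684

Raoult's law: Kᵢ = Pᵢˢᵃᵗ/P = Pᵢˢᵃᵗ/214.8.
  K_1 = 731.4/214.8 = 3.40503, K_2 = 151.9/214.8 = 0.70717
Rachford–Rice: g(β) = Σ zᵢ(Kᵢ−1)/(1+β(Kᵢ−1)) = 0.
Check two-phase: ΣzᵢKᵢ = 1.481 > 1 and Σzᵢ/Kᵢ = 1.093 > 1, so g(0) = 0.481 > 0 and g(1) = -0.093 < 0.
Binary case is linear: z₁(K₁−1)(1+β(K₂−1)) + z₂(K₂−1)(1+β(K₁−1)) = 0
⇒ β = [z₁(K₁−1)+z₂(K₂−1)] / [−(K₁−1)(K₂−1)] = 0.4815/0.7043 = 0.684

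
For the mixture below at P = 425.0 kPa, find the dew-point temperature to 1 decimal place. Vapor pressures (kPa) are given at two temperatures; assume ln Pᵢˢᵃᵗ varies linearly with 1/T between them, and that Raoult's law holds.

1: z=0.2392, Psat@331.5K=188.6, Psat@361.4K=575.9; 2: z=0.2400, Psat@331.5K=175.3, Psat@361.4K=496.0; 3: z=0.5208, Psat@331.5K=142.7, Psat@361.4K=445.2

T = 357.7 K

Dew-point temperature: Σzᵢ·P/Pᵢˢᵃᵗ(T) = 1. Interpolate ln Pᵢˢᵃᵗ = aᵢ + bᵢ/T.
  T = 331.5 K: ΣzᵢP/Pᵢˢᵃᵗ = 2.6720
  T = 361.4 K: ΣzᵢP/Pᵢˢᵃᵗ = 0.8793
  T = 346.4 K: ΣzᵢP/Pᵢˢᵃᵗ = 1.4990
  T = 353.9 K: ΣzᵢP/Pᵢˢᵃᵗ = 1.1416
  T = 357.6 K: ΣzᵢP/Pᵢˢᵃᵗ = 1.0023
  T = 359.5 K: ΣzᵢP/Pᵢˢᵃᵗ = 0.9385
Interpolating between 357.6 K and 359.5 K gives T ≈ 357.7 K.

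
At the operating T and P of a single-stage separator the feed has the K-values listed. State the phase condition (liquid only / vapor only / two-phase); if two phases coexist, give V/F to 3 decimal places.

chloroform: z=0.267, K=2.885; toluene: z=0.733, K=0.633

ΣzᵢKᵢ = 1.234; Σzᵢ/Kᵢ = 1.251.
Both exceed 1, so a two-phase solution exists.
Material balance + equilibrium reduce to Σ zᵢ(Kᵢ−1)/(1+ψ(Kᵢ−1)) = 0.
Binary case is linear: z₁(K₁−1)(1+ψ(K₂−1)) + z₂(K₂−1)(1+ψ(K₁−1)) = 0
⇒ ψ = [z₁(K₁−1)+z₂(K₂−1)] / [−(K₁−1)(K₂−1)] = 0.2343/0.6918 = 0.339

two-phase, V/F = 0.339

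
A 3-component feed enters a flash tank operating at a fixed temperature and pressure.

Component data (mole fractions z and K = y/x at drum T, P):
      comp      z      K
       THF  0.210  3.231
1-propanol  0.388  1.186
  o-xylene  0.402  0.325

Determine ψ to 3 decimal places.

ψ = 0.313

Let ψ = V/F and solve Σ zᵢ(Kᵢ−1)/(1+ψ(Kᵢ−1)) = 0.
g(0) = ΣzᵢKᵢ − 1 = 0.269 and g(1) = 1 − Σzᵢ/Kᵢ = -0.629, so a root lies in (0, 1).
Iterate (Newton) starting at ψ = 0.5:
  ψ = 0.500: g = -0.1221, g' = -0.662 → ψ = 0.316
  ψ = 0.316: g = -0.0017, g' = -0.668 → ψ = 0.313
Converged at ψ = 0.313.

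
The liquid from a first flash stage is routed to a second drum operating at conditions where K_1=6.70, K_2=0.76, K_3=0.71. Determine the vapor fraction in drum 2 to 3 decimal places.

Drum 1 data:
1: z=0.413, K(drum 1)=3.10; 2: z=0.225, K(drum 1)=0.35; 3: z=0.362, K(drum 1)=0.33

Drum 1:
Newton iteration, ψ₁⁰ = 0.5:
  ψ₁ = 0.500: g = -0.1583, g' = -1.009 → ψ₁ = 0.343
  ψ₁ = 0.343: g = 0.0009, g' = -1.047 → ψ₁ = 0.344
Converged at ψ₁ = 0.344.
Drum-1 compositions:
  1: x = 0.240, y = 0.743
  2: x = 0.290, y = 0.101
  3: x = 0.470, y = 0.155
Drum-2 feed = drum-1 liquid: z₂ = (0.2398, 0.2898, 0.4704).
Drum 2:
Material balance + equilibrium reduce to Σ zᵢ(Kᵢ−1)/(1+ψ₂(Kᵢ−1)) = 0.
Feasibility: ΣzᵢKᵢ = 2.161, Σzᵢ/Kᵢ = 1.080 — both > 1, two phases present.
Iterate (Newton) starting at ψ₂ = 0.48:
  ψ₂ = 0.480: g = 0.1288, g' = -0.633 → ψ₂ = 0.683
  ψ₂ = 0.683: g = 0.0258, g' = -0.410 → ψ₂ = 0.746
  ψ₂ = 0.746: g = 0.0013, g' = -0.371 → ψ₂ = 0.750
Converged at ψ₂ = 0.750.
  1: x = 0.045, y = 0.305
  2: x = 0.353, y = 0.269
  3: x = 0.601, y = 0.427

V/F (drum 2) = 0.750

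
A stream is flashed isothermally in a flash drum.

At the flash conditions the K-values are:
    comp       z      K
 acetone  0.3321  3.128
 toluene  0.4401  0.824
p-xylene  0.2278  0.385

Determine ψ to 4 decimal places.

Newton iteration, ψ⁰ = 0.5:
  ψ = 0.5000: g = 0.05516, g' = -0.5491 → ψ = 0.6005
  ψ = 0.6005: g = 0.00153, g' = -0.5235 → ψ = 0.6034
Converged at ψ = 0.6034.

ψ = 0.6034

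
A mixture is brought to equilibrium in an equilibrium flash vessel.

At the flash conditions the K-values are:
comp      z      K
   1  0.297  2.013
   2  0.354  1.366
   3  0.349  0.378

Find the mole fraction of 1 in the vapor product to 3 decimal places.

Iterate (Newton) starting at V/F = 0.5:
  V/F = 0.500: g = -0.0058, g' = -0.453 → V/F = 0.487
Converged at V/F = 0.487.
Compositions from xᵢ = zᵢ/(1+V/F(Kᵢ−1)), yᵢ = Kᵢxᵢ:
  1: x = 0.199, y = 0.400
  2: x = 0.300, y = 0.410
  3: x = 0.501, y = 0.189

y_1 = 0.400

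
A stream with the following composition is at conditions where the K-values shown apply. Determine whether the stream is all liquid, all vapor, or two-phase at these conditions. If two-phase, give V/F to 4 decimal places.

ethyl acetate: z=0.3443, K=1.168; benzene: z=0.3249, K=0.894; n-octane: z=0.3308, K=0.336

all liquid

ΣzᵢKᵢ = 0.8038; Σzᵢ/Kᵢ = 1.6427.
Since ΣzᵢKᵢ < 1 the mixture is below its bubble point — single liquid phase.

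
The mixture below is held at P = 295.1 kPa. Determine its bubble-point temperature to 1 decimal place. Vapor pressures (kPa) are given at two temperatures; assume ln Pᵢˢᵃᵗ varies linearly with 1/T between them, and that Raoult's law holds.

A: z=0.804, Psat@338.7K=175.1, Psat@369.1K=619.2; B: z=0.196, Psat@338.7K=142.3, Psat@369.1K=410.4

Bubble-point temperature: ΣzᵢPᵢˢᵃᵗ(T) = P. Interpolate ln Pᵢˢᵃᵗ = aᵢ + bᵢ/T.
  T = 338.7 K: ΣzᵢPᵢˢᵃᵗ = 168.67 kPa
  T = 369.1 K: ΣzᵢPᵢˢᵃᵗ = 578.28 kPa
  T = 353.9 K: ΣzᵢPᵢˢᵃᵗ = 320.47 kPa
  T = 346.3 K: ΣzᵢPᵢˢᵃᵗ = 234.10 kPa
  T = 350.1 K: ΣzᵢPᵢˢᵃᵗ = 274.35 kPa
  T = 352.0 K: ΣzᵢPᵢˢᵃᵗ = 296.64 kPa
Interpolating between 350.1 K and 352.0 K gives T ≈ 351.9 K.

T = 351.9 K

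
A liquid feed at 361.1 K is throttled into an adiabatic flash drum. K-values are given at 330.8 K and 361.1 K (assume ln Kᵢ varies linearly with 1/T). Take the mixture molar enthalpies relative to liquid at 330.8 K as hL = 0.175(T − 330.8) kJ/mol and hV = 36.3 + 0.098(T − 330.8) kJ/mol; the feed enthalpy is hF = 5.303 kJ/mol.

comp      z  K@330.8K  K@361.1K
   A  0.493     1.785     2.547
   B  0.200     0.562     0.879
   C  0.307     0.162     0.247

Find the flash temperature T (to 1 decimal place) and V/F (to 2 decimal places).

Adiabatic flash: solve Rachford–Rice at each trial T, then check hF = ψ·hV(T) + (1−ψ)·hL(T).
  T = 330.8 K: K = (1.785, 0.562, 0.162), RR gives ψ = 0.076, H_out = 2.748 kJ/mol
  T = 361.1 K: K = (2.547, 0.879, 0.247), RR gives ψ = 0.540, H_out = 23.647 kJ/mol
  T = 346.0 K: K = (2.150, 0.710, 0.202), RR gives ψ = 0.350, H_out = 14.950 kJ/mol
  T = 338.4 K: K = (1.963, 0.633, 0.181), RR gives ψ = 0.229, H_out = 9.493 kJ/mol
  T = 334.6 K: K = (1.873, 0.597, 0.172), RR gives ψ = 0.157, H_out = 6.324 kJ/mol
  T = 332.7 K: K = (1.829, 0.579, 0.167), RR gives ψ = 0.118, H_out = 4.594 kJ/mol
Linear interpolation between T = 332.7 (H_out = 4.594) and T = 334.6 (H_out = 6.324) on hF = 5.303 gives T ≈ 333.5 K, at which ψ = 0.13.

T = 333.5 K, V/F = 0.13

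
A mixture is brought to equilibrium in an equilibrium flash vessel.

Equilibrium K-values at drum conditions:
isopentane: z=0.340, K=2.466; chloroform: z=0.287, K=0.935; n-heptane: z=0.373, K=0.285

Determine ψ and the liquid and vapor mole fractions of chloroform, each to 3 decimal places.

Rachford–Rice: g(ψ) = Σ zᵢ(Kᵢ−1)/(1+ψ(Kᵢ−1)) = 0.
Feasibility: ΣzᵢKᵢ = 1.213, Σzᵢ/Kᵢ = 1.754 — both > 1, two phases present.
Iterate (Newton) starting at ψ = 0.42:
  ψ = 0.420: g = -0.0918, g' = -0.671 → ψ = 0.283
  ψ = 0.283: g = -0.0011, g' = -0.666 → ψ = 0.281
Converged at ψ = 0.281.
Compositions from xᵢ = zᵢ/(1+ψ(Kᵢ−1)), yᵢ = Kᵢxᵢ:
  isopentane: x = 0.241, y = 0.594
  chloroform: x = 0.292, y = 0.273
  n-heptane: x = 0.467, y = 0.133

ψ = 0.281, x_chloroform = 0.292, y_chloroform = 0.273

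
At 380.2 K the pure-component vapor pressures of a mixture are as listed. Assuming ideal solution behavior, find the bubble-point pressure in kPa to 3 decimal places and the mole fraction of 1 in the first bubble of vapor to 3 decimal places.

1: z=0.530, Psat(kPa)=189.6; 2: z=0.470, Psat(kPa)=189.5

At the bubble point ψ → 0, so ΣzᵢKᵢ = 1 with Kᵢ = Pᵢˢᵃᵗ/P ⇒ P = ΣzᵢPᵢˢᵃᵗ.
P = 0.530·189.6 + 0.470·189.5 = 189.553 kPa
yᵢ = zᵢPᵢˢᵃᵗ/P ⇒ y_1 = 0.530·189.6/189.553 = 0.530

Pbub = 189.553 kPa, y_1 = 0.530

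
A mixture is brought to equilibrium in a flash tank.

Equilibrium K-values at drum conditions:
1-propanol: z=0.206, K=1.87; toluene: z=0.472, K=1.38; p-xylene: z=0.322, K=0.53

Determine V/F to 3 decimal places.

Material balance + equilibrium reduce to Σ zᵢ(Kᵢ−1)/(1+V/F(Kᵢ−1)) = 0.
g(0) = ΣzᵢKᵢ − 1 = 0.207 and g(1) = 1 − Σzᵢ/Kᵢ = -0.060, so a root lies in (0, 1).
Newton iteration, V/F⁰ = 0.53:
  V/F = 0.530: g = 0.0704, g' = -0.246 → V/F = 0.816
  V/F = 0.816: g = -0.0037, g' = -0.280 → V/F = 0.803
  V/F = 0.803: g = -0.0000, g' = -0.277 → V/F = 0.802
Converged at V/F = 0.802.

V/F = 0.802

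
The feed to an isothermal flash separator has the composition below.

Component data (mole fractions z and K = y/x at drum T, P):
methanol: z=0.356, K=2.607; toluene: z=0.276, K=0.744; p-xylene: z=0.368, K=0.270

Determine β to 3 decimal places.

Let β = V/F and solve Σ zᵢ(Kᵢ−1)/(1+β(Kᵢ−1)) = 0.
Feasibility: ΣzᵢKᵢ = 1.233, Σzᵢ/Kᵢ = 1.870 — both > 1, two phases present.
Newton iteration, β⁰ = 0.5:
  β = 0.500: g = -0.1869, g' = -0.793 → β = 0.264
  β = 0.264: g = -0.0071, g' = -0.775 → β = 0.255
Converged at β = 0.255.

β = 0.255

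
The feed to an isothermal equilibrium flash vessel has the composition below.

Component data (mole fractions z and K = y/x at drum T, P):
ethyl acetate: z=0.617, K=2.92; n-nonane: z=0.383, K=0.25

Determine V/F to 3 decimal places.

V/F = 0.623

Material balance + equilibrium reduce to Σ zᵢ(Kᵢ−1)/(1+V/F(Kᵢ−1)) = 0.
Check two-phase: ΣzᵢKᵢ = 1.897 > 1 and Σzᵢ/Kᵢ = 1.743 > 1, so g(0) = 0.897 > 0 and g(1) = -0.743 < 0.
Binary case is linear: z₁(K₁−1)(1+V/F(K₂−1)) + z₂(K₂−1)(1+V/F(K₁−1)) = 0
⇒ V/F = [z₁(K₁−1)+z₂(K₂−1)] / [−(K₁−1)(K₂−1)] = 0.8974/1.4400 = 0.623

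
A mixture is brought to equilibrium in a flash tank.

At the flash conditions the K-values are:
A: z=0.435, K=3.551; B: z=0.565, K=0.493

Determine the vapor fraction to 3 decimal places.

ψ = 0.637

Rachford–Rice: g(ψ) = Σ zᵢ(Kᵢ−1)/(1+ψ(Kᵢ−1)) = 0.
g(0) = ΣzᵢKᵢ − 1 = 0.823 and g(1) = 1 − Σzᵢ/Kᵢ = -0.269, so a root lies in (0, 1).
Newton iteration, ψ⁰ = 0.69:
  ψ = 0.690: g = -0.0386, g' = -0.715 → ψ = 0.636
  ψ = 0.636: g = 0.0003, g' = -0.728 → ψ = 0.637
Converged at ψ = 0.637.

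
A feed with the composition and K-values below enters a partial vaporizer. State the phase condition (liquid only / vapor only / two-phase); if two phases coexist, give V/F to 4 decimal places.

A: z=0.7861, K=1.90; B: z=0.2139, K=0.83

ΣzᵢKᵢ = 1.6711; Σzᵢ/Kᵢ = 0.6714.
Since Σzᵢ/Kᵢ < 1 the mixture is above its dew point — single vapor phase.

vapor only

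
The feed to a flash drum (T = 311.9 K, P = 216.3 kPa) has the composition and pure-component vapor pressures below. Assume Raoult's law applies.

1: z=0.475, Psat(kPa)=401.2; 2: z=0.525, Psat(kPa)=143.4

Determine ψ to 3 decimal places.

Raoult's law: Kᵢ = Pᵢˢᵃᵗ/P = Pᵢˢᵃᵗ/216.3.
  K_1 = 401.2/216.3 = 1.85483, K_2 = 143.4/216.3 = 0.66297
Rachford–Rice: g(ψ) = Σ zᵢ(Kᵢ−1)/(1+ψ(Kᵢ−1)) = 0.
Feasibility: ΣzᵢKᵢ = 1.229, Σzᵢ/Kᵢ = 1.048 — both > 1, two phases present.
Binary case is linear: z₁(K₁−1)(1+ψ(K₂−1)) + z₂(K₂−1)(1+ψ(K₁−1)) = 0
⇒ ψ = [z₁(K₁−1)+z₂(K₂−1)] / [−(K₁−1)(K₂−1)] = 0.2291/0.2881 = 0.795

ψ = 0.795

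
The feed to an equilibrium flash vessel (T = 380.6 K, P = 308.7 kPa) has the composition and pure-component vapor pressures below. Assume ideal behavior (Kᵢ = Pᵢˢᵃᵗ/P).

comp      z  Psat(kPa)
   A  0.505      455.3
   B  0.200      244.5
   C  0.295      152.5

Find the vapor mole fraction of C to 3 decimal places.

y_C = 0.167

Raoult's law: Kᵢ = Pᵢˢᵃᵗ/P = Pᵢˢᵃᵗ/308.7.
  K_A = 455.3/308.7 = 1.47489, K_B = 244.5/308.7 = 0.79203, K_C = 152.5/308.7 = 0.49401
Rachford–Rice: g(β) = Σ zᵢ(Kᵢ−1)/(1+β(Kᵢ−1)) = 0.
Feasibility: ΣzᵢKᵢ = 1.049, Σzᵢ/Kᵢ = 1.192 — both > 1, two phases present.
Newton iteration, β⁰ = 0.5:
  β = 0.500: g = -0.0524, g' = -0.221 → β = 0.262
  β = 0.262: g = -0.0028, g' = -0.200 → β = 0.248
Converged at β = 0.248.
Compositions from xᵢ = zᵢ/(1+β(Kᵢ−1)), yᵢ = Kᵢxᵢ:
  A: x = 0.452, y = 0.666
  B: x = 0.211, y = 0.167
  C: x = 0.337, y = 0.167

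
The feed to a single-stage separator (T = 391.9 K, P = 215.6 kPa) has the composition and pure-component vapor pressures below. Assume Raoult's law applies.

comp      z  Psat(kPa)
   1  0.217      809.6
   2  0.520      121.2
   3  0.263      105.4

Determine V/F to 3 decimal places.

Raoult's law: Kᵢ = Pᵢˢᵃᵗ/P = Pᵢˢᵃᵗ/215.6.
  K_1 = 809.6/215.6 = 3.75510, K_2 = 121.2/215.6 = 0.56215, K_3 = 105.4/215.6 = 0.48887
Rachford–Rice: g(V/F) = Σ zᵢ(Kᵢ−1)/(1+V/F(Kᵢ−1)) = 0.
g(0) = ΣzᵢKᵢ − 1 = 0.236 and g(1) = 1 − Σzᵢ/Kᵢ = -0.521, so a root lies in (0, 1).
Newton iteration, V/F⁰ = 0.5:
  V/F = 0.500: g = -0.2206, g' = -0.579 → V/F = 0.119
  V/F = 0.119: g = 0.0671, g' = -1.124 → V/F = 0.179
  V/F = 0.179: g = 0.0058, g' = -0.941 → V/F = 0.185
Converged at V/F = 0.185.

V/F = 0.185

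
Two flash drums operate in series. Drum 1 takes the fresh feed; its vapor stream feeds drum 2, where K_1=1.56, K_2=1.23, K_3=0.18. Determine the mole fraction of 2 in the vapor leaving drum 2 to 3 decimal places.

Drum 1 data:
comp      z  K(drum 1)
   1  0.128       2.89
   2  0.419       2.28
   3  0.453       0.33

y_2 (drum 2) = 0.685

Drum 1:
Let ψ₁ = V/F and solve Σ zᵢ(Kᵢ−1)/(1+ψ₁(Kᵢ−1)) = 0.
Feasibility: ΣzᵢKᵢ = 1.475, Σzᵢ/Kᵢ = 1.601 — both > 1, two phases present.
Newton–Raphson from ψ₁ = 0.41:
  ψ₁ = 0.410: g = 0.0696, g' = -0.827 → ψ₁ = 0.494
Converged at ψ₁ = 0.494.
Drum-1 compositions:
  1: x = 0.066, y = 0.191
  2: x = 0.257, y = 0.585
  3: x = 0.677, y = 0.223
Drum-2 feed = drum-1 vapor: z₂ = (0.1913, 0.5852, 0.2234).
Drum 2:
Rachford–Rice: g(ψ₂) = Σ zᵢ(Kᵢ−1)/(1+ψ₂(Kᵢ−1)) = 0.
g(0) = ΣzᵢKᵢ − 1 = 0.059 and g(1) = 1 − Σzᵢ/Kᵢ = -0.840, so a root lies in (0, 1).
Newton iteration, ψ₂⁰ = 0.5:
  ψ₂ = 0.500: g = -0.1061, g' = -0.493 → ψ₂ = 0.285
  ψ₂ = 0.285: g = -0.0203, g' = -0.328 → ψ₂ = 0.223
  ψ₂ = 0.223: g = -0.0009, g' = -0.300 → ψ₂ = 0.220
Converged at ψ₂ = 0.220.
  1: x = 0.170, y = 0.266
  2: x = 0.557, y = 0.685
  3: x = 0.273, y = 0.049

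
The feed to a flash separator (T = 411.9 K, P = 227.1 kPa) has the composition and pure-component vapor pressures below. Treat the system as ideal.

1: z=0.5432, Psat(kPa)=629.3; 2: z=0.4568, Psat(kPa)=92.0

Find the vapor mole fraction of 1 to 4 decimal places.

Raoult's law: Kᵢ = Pᵢˢᵃᵗ/P = Pᵢˢᵃᵗ/227.1.
  K_1 = 629.3/227.1 = 2.771026, K_2 = 92.0/227.1 = 0.405108
Binary case is linear: z₁(K₁−1)(1+ψ(K₂−1)) + z₂(K₂−1)(1+ψ(K₁−1)) = 0
⇒ ψ = [z₁(K₁−1)+z₂(K₂−1)] / [−(K₁−1)(K₂−1)] = 0.69027/1.05357 = 0.6552
Compositions from xᵢ = zᵢ/(1+ψ(Kᵢ−1)), yᵢ = Kᵢxᵢ:
  1: x = 0.2514, y = 0.6968
  2: x = 0.7486, y = 0.3032

y_1 = 0.6968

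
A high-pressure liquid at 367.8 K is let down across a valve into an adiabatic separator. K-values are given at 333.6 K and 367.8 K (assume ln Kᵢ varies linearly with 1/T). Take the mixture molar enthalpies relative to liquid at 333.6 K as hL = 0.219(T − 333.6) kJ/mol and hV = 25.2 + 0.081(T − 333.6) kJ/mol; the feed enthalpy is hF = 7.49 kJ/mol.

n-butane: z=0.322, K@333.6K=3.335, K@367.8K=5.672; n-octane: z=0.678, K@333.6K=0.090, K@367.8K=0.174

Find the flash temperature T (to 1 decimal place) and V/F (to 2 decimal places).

T = 350.3 K, V/F = 0.17

Adiabatic flash: solve Rachford–Rice at each trial T, then check hF = ψ·hV(T) + (1−ψ)·hL(T).
  T = 333.6 K: K = (3.335, 0.090), RR gives ψ = 0.063, H_out = 1.600 kJ/mol
  T = 367.8 K: K = (5.672, 0.174), RR gives ψ = 0.245, H_out = 12.502 kJ/mol
  T = 350.7 K: K = (4.406, 0.127), RR gives ψ = 0.170, H_out = 7.624 kJ/mol
  T = 342.1 K: K = (3.843, 0.107), RR gives ψ = 0.122, H_out = 4.799 kJ/mol
  T = 346.4 K: K = (4.119, 0.117), RR gives ψ = 0.147, H_out = 6.254 kJ/mol
  T = 348.5 K: K = (4.257, 0.122), RR gives ψ = 0.159, H_out = 6.932 kJ/mol
Linear interpolation between T = 348.5 (H_out = 6.932) and T = 350.7 (H_out = 7.624) on hF = 7.49 gives T ≈ 350.3 K, at which ψ = 0.17.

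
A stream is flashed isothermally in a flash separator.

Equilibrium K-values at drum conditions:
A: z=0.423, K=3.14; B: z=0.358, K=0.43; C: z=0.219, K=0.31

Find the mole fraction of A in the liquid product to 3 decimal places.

x_A = 0.224

Material balance + equilibrium reduce to Σ zᵢ(Kᵢ−1)/(1+V/F(Kᵢ−1)) = 0.
Feasibility: ΣzᵢKᵢ = 1.550, Σzᵢ/Kᵢ = 1.674 — both > 1, two phases present.
Newton–Raphson from V/F = 0.64:
  V/F = 0.640: g = -0.2099, g' = -0.968 → V/F = 0.423
  V/F = 0.423: g = -0.0073, g' = -0.944 → V/F = 0.415
Converged at V/F = 0.415.
Compositions from xᵢ = zᵢ/(1+V/F(Kᵢ−1)), yᵢ = Kᵢxᵢ:
  A: x = 0.224, y = 0.703
  B: x = 0.469, y = 0.202
  C: x = 0.307, y = 0.095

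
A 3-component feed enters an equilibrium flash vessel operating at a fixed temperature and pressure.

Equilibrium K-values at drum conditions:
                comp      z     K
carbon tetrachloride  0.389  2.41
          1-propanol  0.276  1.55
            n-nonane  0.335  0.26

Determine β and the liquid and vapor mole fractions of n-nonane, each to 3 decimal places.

Let β = V/F and solve Σ zᵢ(Kᵢ−1)/(1+β(Kᵢ−1)) = 0.
Feasibility: ΣzᵢKᵢ = 1.452, Σzᵢ/Kᵢ = 1.628 — both > 1, two phases present.
Iterate (Newton) starting at β = 0.5:
  β = 0.500: g = 0.0473, g' = -0.780 → β = 0.561
  β = 0.561: g = -0.0013, g' = -0.826 → β = 0.559
Converged at β = 0.559.
Compositions from xᵢ = zᵢ/(1+β(Kᵢ−1)), yᵢ = Kᵢxᵢ:
  carbon tetrachloride: x = 0.218, y = 0.524
  1-propanol: x = 0.211, y = 0.327
  n-nonane: x = 0.571, y = 0.149

β = 0.559, x_n-nonane = 0.571, y_n-nonane = 0.149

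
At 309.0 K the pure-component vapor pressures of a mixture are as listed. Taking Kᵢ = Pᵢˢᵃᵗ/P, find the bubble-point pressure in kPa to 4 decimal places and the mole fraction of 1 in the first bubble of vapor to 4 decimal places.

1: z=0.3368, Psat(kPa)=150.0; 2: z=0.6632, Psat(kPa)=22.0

Pbub = 65.1104 kPa, y_1 = 0.7759

At the bubble point ψ → 0, so ΣzᵢKᵢ = 1 with Kᵢ = Pᵢˢᵃᵗ/P ⇒ P = ΣzᵢPᵢˢᵃᵗ.
P = 0.3368·150.0 + 0.6632·22.0 = 65.1104 kPa
yᵢ = zᵢPᵢˢᵃᵗ/P ⇒ y_1 = 0.3368·150.0/65.1104 = 0.7759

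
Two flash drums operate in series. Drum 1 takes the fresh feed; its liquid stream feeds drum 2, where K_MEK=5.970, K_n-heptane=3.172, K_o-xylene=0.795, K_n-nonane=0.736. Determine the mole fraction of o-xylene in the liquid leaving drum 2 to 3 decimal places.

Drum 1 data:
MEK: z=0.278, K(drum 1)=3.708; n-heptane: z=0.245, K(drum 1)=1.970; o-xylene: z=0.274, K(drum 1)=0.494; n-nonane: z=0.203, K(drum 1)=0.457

Drum 1:
Rachford–Rice: g(ψ₁) = Σ zᵢ(Kᵢ−1)/(1+ψ₁(Kᵢ−1)) = 0.
g(0) = ΣzᵢKᵢ − 1 = 0.742 and g(1) = 1 − Σzᵢ/Kᵢ = -0.198, so a root lies in (0, 1).
Newton iteration, ψ₁⁰ = 0.48:
  ψ₁ = 0.480: g = 0.1573, g' = -0.725 → ψ₁ = 0.697
  ψ₁ = 0.697: g = 0.0109, g' = -0.649 → ψ₁ = 0.714
Converged at ψ₁ = 0.714.
Drum-1 compositions:
  MEK: x = 0.095, y = 0.351
  n-heptane: x = 0.145, y = 0.285
  o-xylene: x = 0.429, y = 0.212
  n-nonane: x = 0.332, y = 0.152
Drum-2 feed = drum-1 liquid: z₂ = (0.0948, 0.1448, 0.4290, 0.3315).
Drum 2:
Iterate (Newton) starting at ψ₂ = 0.38:
  ψ₂ = 0.380: g = 0.1427, g' = -0.535 → ψ₂ = 0.647
  ψ₂ = 0.647: g = 0.0357, g' = -0.308 → ψ₂ = 0.762
  ψ₂ = 0.762: g = 0.0029, g' = -0.260 → ψ₂ = 0.774
Converged at ψ₂ = 0.774.
  MEK: x = 0.020, y = 0.117
  n-heptane: x = 0.054, y = 0.171
  o-xylene: x = 0.510, y = 0.405
  n-nonane: x = 0.417, y = 0.307

x_o-xylene (drum 2) = 0.510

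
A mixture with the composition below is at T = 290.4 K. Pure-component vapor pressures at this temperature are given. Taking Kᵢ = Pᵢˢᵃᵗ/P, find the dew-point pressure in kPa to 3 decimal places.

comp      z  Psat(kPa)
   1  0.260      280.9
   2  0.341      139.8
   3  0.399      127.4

Pdew = 153.925 kPa

At the dew point ψ → 1, so Σzᵢ/Kᵢ = 1 with Kᵢ = Pᵢˢᵃᵗ/P ⇒ 1/P = Σzᵢ/Pᵢˢᵃᵗ.
1/P = 0.260/280.9 + 0.341/139.8 + 0.399/127.4 = 0.006497 ⇒ P = 153.925 kPa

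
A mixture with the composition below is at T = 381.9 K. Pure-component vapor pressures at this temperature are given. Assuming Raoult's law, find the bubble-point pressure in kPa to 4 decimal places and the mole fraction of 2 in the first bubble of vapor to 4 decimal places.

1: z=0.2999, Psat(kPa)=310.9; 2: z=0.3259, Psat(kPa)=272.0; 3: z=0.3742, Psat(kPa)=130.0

At the bubble point ψ → 0, so ΣzᵢKᵢ = 1 with Kᵢ = Pᵢˢᵃᵗ/P ⇒ P = ΣzᵢPᵢˢᵃᵗ.
P = 0.2999·310.9 + 0.3259·272.0 + 0.3742·130.0 = 230.5297 kPa
yᵢ = zᵢPᵢˢᵃᵗ/P ⇒ y_2 = 0.3259·272.0/230.5297 = 0.3845

Pbub = 230.5297 kPa, y_2 = 0.3845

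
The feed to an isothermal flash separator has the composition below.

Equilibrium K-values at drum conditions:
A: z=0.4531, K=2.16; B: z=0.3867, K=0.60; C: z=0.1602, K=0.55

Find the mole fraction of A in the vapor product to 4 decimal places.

Rachford–Rice: g(β) = Σ zᵢ(Kᵢ−1)/(1+β(Kᵢ−1)) = 0.
Feasibility: ΣzᵢKᵢ = 1.2988, Σzᵢ/Kᵢ = 1.1455 — both > 1, two phases present.
Newton–Raphson from β = 0.5:
  β = 0.5000: g = 0.04629, g' = -0.3949 → β = 0.6172
  β = 0.6172: g = 0.00110, g' = -0.3783 → β = 0.6201
Converged at β = 0.6201.
Compositions from xᵢ = zᵢ/(1+β(Kᵢ−1)), yᵢ = Kᵢxᵢ:
  A: x = 0.2635, y = 0.5692
  B: x = 0.5143, y = 0.3086
  C: x = 0.2222, y = 0.1222

y_A = 0.5692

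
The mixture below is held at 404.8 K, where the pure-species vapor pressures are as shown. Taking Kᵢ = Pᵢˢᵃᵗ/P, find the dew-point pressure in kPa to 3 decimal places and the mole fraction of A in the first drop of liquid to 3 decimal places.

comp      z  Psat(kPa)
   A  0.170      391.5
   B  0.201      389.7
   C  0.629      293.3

Pdew = 323.147 kPa, x_A = 0.140

At the dew point ψ → 1, so Σzᵢ/Kᵢ = 1 with Kᵢ = Pᵢˢᵃᵗ/P ⇒ 1/P = Σzᵢ/Pᵢˢᵃᵗ.
1/P = 0.170/391.5 + 0.201/389.7 + 0.629/293.3 = 0.003095 ⇒ P = 323.147 kPa
xᵢ = zᵢP/Pᵢˢᵃᵗ ⇒ x_A = 0.170·323.147/391.5 = 0.140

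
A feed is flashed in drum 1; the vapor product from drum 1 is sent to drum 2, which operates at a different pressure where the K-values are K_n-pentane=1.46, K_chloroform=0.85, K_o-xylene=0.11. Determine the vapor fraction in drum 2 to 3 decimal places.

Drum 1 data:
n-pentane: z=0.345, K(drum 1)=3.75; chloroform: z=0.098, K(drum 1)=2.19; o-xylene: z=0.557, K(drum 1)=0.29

Drum 1:
Let ψ₁ = V/F and solve Σ zᵢ(Kᵢ−1)/(1+ψ₁(Kᵢ−1)) = 0.
Feasibility: ΣzᵢKᵢ = 1.670, Σzᵢ/Kᵢ = 2.057 — both > 1, two phases present.
Newton iteration, ψ₁⁰ = 0.43:
  ψ₁ = 0.430: g = -0.0574, g' = -1.190 → ψ₁ = 0.382
Converged at ψ₁ = 0.382.
Drum-1 compositions:
  n-pentane: x = 0.168, y = 0.631
  chloroform: x = 0.067, y = 0.148
  o-xylene: x = 0.764, y = 0.222
Drum-2 feed = drum-1 vapor: z₂ = (0.6308, 0.1475, 0.2217).
Drum 2:
Rachford–Rice: g(ψ₂) = Σ zᵢ(Kᵢ−1)/(1+ψ₂(Kᵢ−1)) = 0.
Check two-phase: ΣzᵢKᵢ = 1.071 > 1 and Σzᵢ/Kᵢ = 2.621 > 1, so g(0) = 0.071 > 0 and g(1) = -1.621 < 0.
Iterate (Newton) starting at ψ₂ = 0.5:
  ψ₂ = 0.500: g = -0.1435, g' = -0.662 → ψ₂ = 0.283
  ψ₂ = 0.283: g = -0.0302, g' = -0.422 → ψ₂ = 0.212
  ψ₂ = 0.212: g = -0.0015, g' = -0.381 → ψ₂ = 0.208
Converged at ψ₂ = 0.208.
  n-pentane: x = 0.576, y = 0.841
  chloroform: x = 0.152, y = 0.129
  o-xylene: x = 0.272, y = 0.030

V/F (drum 2) = 0.208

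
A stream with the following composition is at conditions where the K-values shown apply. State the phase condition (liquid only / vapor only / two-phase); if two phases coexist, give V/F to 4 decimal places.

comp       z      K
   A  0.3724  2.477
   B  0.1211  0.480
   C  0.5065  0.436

two-phase, V/F = 0.2454

ΣzᵢKᵢ = 1.2014; Σzᵢ/Kᵢ = 1.5643.
Both exceed 1, so a two-phase solution exists.
Let ψ = V/F and solve Σ zᵢ(Kᵢ−1)/(1+ψ(Kᵢ−1)) = 0.
Iterate (Newton) starting at ψ = 0.55:
  ψ = 0.5500: g = -0.19883, g' = -0.6502 → ψ = 0.2442
  ψ = 0.2442: g = 0.00082, g' = -0.6985 → ψ = 0.2454
Converged at ψ = 0.2454.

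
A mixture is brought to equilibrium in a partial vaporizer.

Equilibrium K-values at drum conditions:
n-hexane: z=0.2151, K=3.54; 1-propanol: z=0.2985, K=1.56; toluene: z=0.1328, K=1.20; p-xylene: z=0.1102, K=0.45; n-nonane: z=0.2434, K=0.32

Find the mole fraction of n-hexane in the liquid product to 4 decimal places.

Material balance + equilibrium reduce to Σ zᵢ(Kᵢ−1)/(1+ψ(Kᵢ−1)) = 0.
Feasibility: ΣzᵢKᵢ = 1.5140, Σzᵢ/Kᵢ = 1.3683 — both > 1, two phases present.
Iterate (Newton) starting at ψ = 0.38:
  ψ = 0.3800: g = 0.14072, g' = -0.6855 → ψ = 0.5853
  ψ = 0.5853: g = 0.00507, g' = -0.6648 → ψ = 0.5929
Converged at ψ = 0.5929.
Compositions from xᵢ = zᵢ/(1+ψ(Kᵢ−1)), yᵢ = Kᵢxᵢ:
  n-hexane: x = 0.0858, y = 0.3039
  1-propanol: x = 0.2241, y = 0.3496
  toluene: x = 0.1187, y = 0.1425
  p-xylene: x = 0.1635, y = 0.0736
  n-nonane: x = 0.4078, y = 0.1305

x_n-hexane = 0.0858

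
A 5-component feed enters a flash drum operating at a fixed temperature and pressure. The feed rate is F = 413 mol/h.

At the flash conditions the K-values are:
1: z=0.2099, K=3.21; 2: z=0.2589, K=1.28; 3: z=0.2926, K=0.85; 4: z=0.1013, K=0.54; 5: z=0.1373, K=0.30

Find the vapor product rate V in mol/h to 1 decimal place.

Material balance + equilibrium reduce to Σ zᵢ(Kᵢ−1)/(1+ψ(Kᵢ−1)) = 0.
Feasibility: ΣzᵢKᵢ = 1.3498, Σzᵢ/Kᵢ = 1.2571 — both > 1, two phases present.
Newton iteration, ψ⁰ = 0.5:
  ψ = 0.5000: g = 0.02813, g' = -0.4501 → ψ = 0.5625
  ψ = 0.5625: g = 0.00009, g' = -0.4488 → ψ = 0.5627
Converged at ψ = 0.5627.
Then V = ψ·F = 0.5627·413 = 232.4 mol/h and L = F − V = 180.6 mol/h.

V = 232.4 mol/h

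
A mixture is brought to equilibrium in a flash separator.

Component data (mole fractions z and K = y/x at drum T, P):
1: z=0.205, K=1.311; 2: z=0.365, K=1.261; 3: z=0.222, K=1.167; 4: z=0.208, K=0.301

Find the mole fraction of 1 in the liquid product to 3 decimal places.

Rachford–Rice: g(ψ) = Σ zᵢ(Kᵢ−1)/(1+ψ(Kᵢ−1)) = 0.
g(0) = ΣzᵢKᵢ − 1 = 0.051 and g(1) = 1 − Σzᵢ/Kᵢ = -0.327, so a root lies in (0, 1).
Iterate (Newton) starting at ψ = 0.5:
  ψ = 0.500: g = -0.0498, g' = -0.280 → ψ = 0.322
  ψ = 0.322: g = -0.0066, g' = -0.212 → ψ = 0.291
  ψ = 0.291: g = -0.0001, g' = -0.204 → ψ = 0.290
Converged at ψ = 0.290.
Compositions from xᵢ = zᵢ/(1+ψ(Kᵢ−1)), yᵢ = Kᵢxᵢ:
  1: x = 0.188, y = 0.247
  2: x = 0.339, y = 0.428
  3: x = 0.212, y = 0.247
  4: x = 0.261, y = 0.079

x_1 = 0.188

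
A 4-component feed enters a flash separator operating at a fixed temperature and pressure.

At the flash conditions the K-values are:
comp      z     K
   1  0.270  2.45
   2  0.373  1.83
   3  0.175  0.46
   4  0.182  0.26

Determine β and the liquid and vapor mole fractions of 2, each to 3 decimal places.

Let β = V/F and solve Σ zᵢ(Kᵢ−1)/(1+β(Kᵢ−1)) = 0.
g(0) = ΣzᵢKᵢ − 1 = 0.472 and g(1) = 1 − Σzᵢ/Kᵢ = -0.394, so a root lies in (0, 1).
Newton–Raphson from β = 0.32:
  β = 0.320: g = 0.2213, g' = -0.671 → β = 0.650
  β = 0.650: g = -0.0024, g' = -0.750 → β = 0.647
Converged at β = 0.647.
Compositions from xᵢ = zᵢ/(1+β(Kᵢ−1)), yᵢ = Kᵢxᵢ:
  1: x = 0.139, y = 0.341
  2: x = 0.243, y = 0.444
  3: x = 0.269, y = 0.124
  4: x = 0.349, y = 0.091

β = 0.647, x_2 = 0.243, y_2 = 0.444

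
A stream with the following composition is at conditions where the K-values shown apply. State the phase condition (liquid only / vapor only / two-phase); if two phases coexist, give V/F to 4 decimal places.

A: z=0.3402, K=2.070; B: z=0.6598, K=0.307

liquid only

ΣzᵢKᵢ = 0.9068; Σzᵢ/Kᵢ = 2.3135.
Since ΣzᵢKᵢ < 1 the mixture is below its bubble point — single liquid phase.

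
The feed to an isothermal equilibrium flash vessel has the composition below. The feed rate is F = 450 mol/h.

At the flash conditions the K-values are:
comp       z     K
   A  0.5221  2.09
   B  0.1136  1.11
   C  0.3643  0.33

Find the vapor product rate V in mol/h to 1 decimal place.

V = 234.3 mol/h

Rachford–Rice: g(V/F) = Σ zᵢ(Kᵢ−1)/(1+V/F(Kᵢ−1)) = 0.
Check two-phase: ΣzᵢKᵢ = 1.3375 > 1 and Σzᵢ/Kᵢ = 1.4561 > 1, so g(0) = 0.3375 > 0 and g(1) = -0.4561 < 0.
Newton–Raphson from V/F = 0.33:
  V/F = 0.3300: g = 0.11723, g' = -0.6064 → V/F = 0.5233
  V/F = 0.5233: g = -0.00169, g' = -0.6406 → V/F = 0.5207
Converged at V/F = 0.5207.
Then V = V/F·F = 0.5207·450 = 234.3 mol/h and L = F − V = 215.7 mol/h.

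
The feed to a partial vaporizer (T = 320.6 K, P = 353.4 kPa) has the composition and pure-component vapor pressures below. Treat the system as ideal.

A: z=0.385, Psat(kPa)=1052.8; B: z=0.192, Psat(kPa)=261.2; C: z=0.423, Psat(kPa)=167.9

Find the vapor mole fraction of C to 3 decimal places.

y_C = 0.281

Raoult's law: Kᵢ = Pᵢˢᵃᵗ/P = Pᵢˢᵃᵗ/353.4.
  K_A = 1052.8/353.4 = 2.97906, K_B = 261.2/353.4 = 0.73911, K_C = 167.9/353.4 = 0.47510
Let β = V/F and solve Σ zᵢ(Kᵢ−1)/(1+β(Kᵢ−1)) = 0.
Feasibility: ΣzᵢKᵢ = 1.490, Σzᵢ/Kᵢ = 1.279 — both > 1, two phases present.
Newton iteration, β⁰ = 0.5:
  β = 0.500: g = 0.0243, g' = -0.612 → β = 0.540
Converged at β = 0.540.
Compositions from xᵢ = zᵢ/(1+β(Kᵢ−1)), yᵢ = Kᵢxᵢ:
  A: x = 0.186, y = 0.554
  B: x = 0.224, y = 0.165
  C: x = 0.590, y = 0.281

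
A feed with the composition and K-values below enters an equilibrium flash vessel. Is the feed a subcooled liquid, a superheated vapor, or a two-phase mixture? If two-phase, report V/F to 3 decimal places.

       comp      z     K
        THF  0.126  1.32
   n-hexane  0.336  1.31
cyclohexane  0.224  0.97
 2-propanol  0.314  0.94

superheated vapor

ΣzᵢKᵢ = 1.119; Σzᵢ/Kᵢ = 0.917.
Since Σzᵢ/Kᵢ < 1 the mixture is above its dew point — single vapor phase.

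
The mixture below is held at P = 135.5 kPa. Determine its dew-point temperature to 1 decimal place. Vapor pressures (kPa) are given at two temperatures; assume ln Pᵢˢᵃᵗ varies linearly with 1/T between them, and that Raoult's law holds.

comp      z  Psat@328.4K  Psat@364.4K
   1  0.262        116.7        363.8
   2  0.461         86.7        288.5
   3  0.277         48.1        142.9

Dew-point temperature: Σzᵢ·P/Pᵢˢᵃᵗ(T) = 1. Interpolate ln Pᵢˢᵃᵗ = aᵢ + bᵢ/T.
  T = 328.4 K: ΣzᵢP/Pᵢˢᵃᵗ = 1.8050
  T = 364.4 K: ΣzᵢP/Pᵢˢᵃᵗ = 0.5768
  T = 346.4 K: ΣzᵢP/Pᵢˢᵃᵗ = 0.9902
  T = 337.4 K: ΣzᵢP/Pᵢˢᵃᵗ = 1.3261
  T = 341.9 K: ΣzᵢP/Pᵢˢᵃᵗ = 1.1437
  T = 344.1 K: ΣzᵢP/Pᵢˢᵃᵗ = 1.0654
Interpolating between 344.1 K and 346.4 K gives T ≈ 346.1 K.

T = 346.1 K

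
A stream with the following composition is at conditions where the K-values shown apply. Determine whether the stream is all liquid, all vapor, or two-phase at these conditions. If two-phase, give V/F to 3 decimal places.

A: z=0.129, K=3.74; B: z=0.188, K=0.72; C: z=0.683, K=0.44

all liquid

ΣzᵢKᵢ = 0.918; Σzᵢ/Kᵢ = 1.848.
Since ΣzᵢKᵢ < 1 the mixture is below its bubble point — single liquid phase.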